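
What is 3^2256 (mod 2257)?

3^1 ≡ 3 (mod 2257)
3^2 ≡ 3^2 = 9 ≡ 9 (mod 2257)
3^4 ≡ 9^2 = 81 ≡ 81 (mod 2257)
3^8 ≡ 81^2 = 6561 ≡ 2047 (mod 2257)
3^16 ≡ 2047^2 = 4190209 ≡ 1217 (mod 2257)
3^32 ≡ 1217^2 = 1481089 ≡ 497 (mod 2257)
3^64 ≡ 497^2 = 247009 ≡ 996 (mod 2257)
3^128 ≡ 996^2 = 992016 ≡ 1193 (mod 2257)
3^256 ≡ 1193^2 = 1423249 ≡ 1339 (mod 2257)
3^512 ≡ 1339^2 = 1792921 ≡ 863 (mod 2257)
3^1024 ≡ 863^2 = 744769 ≡ 2216 (mod 2257)
3^2048 ≡ 2216^2 = 4910656 ≡ 1681 (mod 2257)
2256 = 2048 + 128 + 64 + 16 in binary powers of 2.
So 3^2256 ≡ 1681 · 1193 · 996 · 1217 ≡ 729 (mod 2257).
Since 729 ≠ 1, base 3 is a Fermat witness: 2257 is composite.

729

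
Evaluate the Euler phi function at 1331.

Factor: 1331 = 11^3.
φ(1331) = 11^2·(11−1) = 1210.

1210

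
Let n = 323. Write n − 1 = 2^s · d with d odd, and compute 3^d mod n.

241

323 − 1 = 322 = 2^1 · 161, so d = 161.
3^1 ≡ 3 (mod 323)
3^2 ≡ 3^2 = 9 ≡ 9 (mod 323)
3^4 ≡ 9^2 = 81 ≡ 81 (mod 323)
3^8 ≡ 81^2 = 6561 ≡ 101 (mod 323)
3^16 ≡ 101^2 = 10201 ≡ 188 (mod 323)
3^32 ≡ 188^2 = 35344 ≡ 137 (mod 323)
3^64 ≡ 137^2 = 18769 ≡ 35 (mod 323)
3^128 ≡ 35^2 = 1225 ≡ 256 (mod 323)
161 = 128 + 32 + 1 in binary powers of 2.
So 3^161 ≡ 256 · 137 · 3 ≡ 241 (mod 323).
Squaring chain: 241; never reaches −1, so base 3 is a Miller–Rabin witness that 323 is composite.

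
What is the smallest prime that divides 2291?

2291 is odd.
Digit sum 14, not divisible by 3.
Ends in 1: not divisible by 5.
7: 2291 = 7·327 + 2
11: 2291 = 11·208 + 3
13: 2291 = 13·176 + 3
17: 2291 = 17·134 + 13
19: 2291 = 19·120 + 11
23: 2291 = 23·99 + 14
29: 2291 = 29·79

29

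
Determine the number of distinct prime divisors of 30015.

4

30015 = 3^2 · 3335
3335 = 5 · 667
667 = 23 · 29
30015 = 3^2 · 5 · 23 · 29, which has 4 distinct prime factors.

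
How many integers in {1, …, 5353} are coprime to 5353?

Factor: 5353 = 53 · 101.
φ(5353) = (53−1) · (101−1) = 52 · 100 = 5200.

5200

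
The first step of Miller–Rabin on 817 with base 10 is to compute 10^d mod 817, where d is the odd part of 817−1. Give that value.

84

817 − 1 = 816 = 2^4 · 51, so d = 51.
10^1 ≡ 10 (mod 817)
10^2 ≡ 10^2 = 100 ≡ 100 (mod 817)
10^4 ≡ 100^2 = 10000 ≡ 196 (mod 817)
10^8 ≡ 196^2 = 38416 ≡ 17 (mod 817)
10^16 ≡ 17^2 = 289 ≡ 289 (mod 817)
10^32 ≡ 289^2 = 83521 ≡ 187 (mod 817)
51 = 32 + 16 + 2 + 1 in binary powers of 2.
So 10^51 ≡ 187 · 289 · 100 · 10 ≡ 84 (mod 817).
Squaring chain: 84 → 520 → 790 → 729; never reaches −1, so base 10 is a Miller–Rabin witness that 817 is composite.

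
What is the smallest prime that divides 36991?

71

36991 is odd.
Digit sum 28, not divisible by 3.
Ends in 1: not divisible by 5.
7: 36991 = 7·5284 + 3
11: 36991 = 11·3362 + 9
13: 36991 = 13·2845 + 6
17: 36991 = 17·2175 + 16
19: 36991 = 19·1946 + 17
23: 36991 = 23·1608 + 7
29: 36991 = 29·1275 + 16
31: 36991 = 31·1193 + 8
37: 36991 = 37·999 + 28
41: 36991 = 41·902 + 9
43: 36991 = 43·860 + 11
47: 36991 = 47·787 + 2
53: 36991 = 53·697 + 50
59: 36991 = 59·626 + 57
61: 36991 = 61·606 + 25
67: 36991 = 67·552 + 7
71: 36991 = 71·521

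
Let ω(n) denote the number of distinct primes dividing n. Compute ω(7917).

7917 = 3 · 2639
2639 = 7 · 377
377 = 13 · 29
7917 = 3 · 7 · 13 · 29, which has 4 distinct prime factors.

4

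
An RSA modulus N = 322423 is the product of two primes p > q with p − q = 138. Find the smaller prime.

503

Since p = q + 138, we have 322423 = q(q + 138), so q² + 138q − 322423 = 0.
Discriminant: 138² + 4·322423 = 19044 + 1289692 = 1308736; √1308736 = 1144.
q = (−138 + 1144)/2 = 503, and p = q + 138 = 641.
Check: 503 · 641 = 322423.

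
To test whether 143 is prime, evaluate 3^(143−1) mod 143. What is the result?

42

3^1 ≡ 3 (mod 143)
3^2 ≡ 3^2 = 9 ≡ 9 (mod 143)
3^4 ≡ 9^2 = 81 ≡ 81 (mod 143)
3^8 ≡ 81^2 = 6561 ≡ 126 (mod 143)
3^16 ≡ 126^2 = 15876 ≡ 3 (mod 143)
3^32 ≡ 3^2 = 9 ≡ 9 (mod 143)
3^64 ≡ 9^2 = 81 ≡ 81 (mod 143)
3^128 ≡ 81^2 = 6561 ≡ 126 (mod 143)
142 = 128 + 8 + 4 + 2 in binary powers of 2.
So 3^142 ≡ 126 · 126 · 81 · 9 ≡ 42 (mod 143).
Since 42 ≠ 1, base 3 is a Fermat witness: 143 is composite.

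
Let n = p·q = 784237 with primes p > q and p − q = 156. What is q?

811

Since p = q + 156, we have 784237 = q(q + 156), so q² + 156q − 784237 = 0.
Discriminant: 156² + 4·784237 = 24336 + 3136948 = 3161284; √3161284 = 1778.
q = (−156 + 1778)/2 = 811, and p = q + 156 = 967.
Check: 811 · 967 = 784237.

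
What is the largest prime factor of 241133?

241133 = 59 · 4087
4087 = 61 · 67
67 is prime.
So 241133 = 59 · 61 · 67; the largest prime factor is 67.

67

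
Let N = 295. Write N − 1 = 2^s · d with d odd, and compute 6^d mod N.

141

295 − 1 = 294 = 2^1 · 147, so d = 147.
6^1 ≡ 6 (mod 295)
6^2 ≡ 6^2 = 36 ≡ 36 (mod 295)
6^4 ≡ 36^2 = 1296 ≡ 116 (mod 295)
6^8 ≡ 116^2 = 13456 ≡ 181 (mod 295)
6^16 ≡ 181^2 = 32761 ≡ 16 (mod 295)
6^32 ≡ 16^2 = 256 ≡ 256 (mod 295)
6^64 ≡ 256^2 = 65536 ≡ 46 (mod 295)
6^128 ≡ 46^2 = 2116 ≡ 51 (mod 295)
147 = 128 + 16 + 2 + 1 in binary powers of 2.
So 6^147 ≡ 51 · 16 · 36 · 6 ≡ 141 (mod 295).
Squaring chain: 141; never reaches −1, so base 6 is a Miller–Rabin witness that 295 is composite.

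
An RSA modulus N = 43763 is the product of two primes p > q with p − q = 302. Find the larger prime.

Since p = q + 302, we have 43763 = q(q + 302), so q² + 302q − 43763 = 0.
Discriminant: 302² + 4·43763 = 91204 + 175052 = 266256; √266256 = 516.
q = (−302 + 516)/2 = 107, and p = q + 302 = 409.
Check: 107 · 409 = 43763.

409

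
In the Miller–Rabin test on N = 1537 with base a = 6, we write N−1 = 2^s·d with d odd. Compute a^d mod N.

1537 − 1 = 1536 = 2^9 · 3, so d = 3.
6^1 ≡ 6 (mod 1537)
6^2 ≡ 6^2 = 36 ≡ 36 (mod 1537)
3 = 2 + 1 in binary powers of 2.
So 6^3 ≡ 36 · 6 ≡ 216 (mod 1537).
Squaring chain: 216 → 546 → 1475 → 770 → 1155 → 1446 → 596 → 169 → 895; never reaches −1, so base 6 is a Miller–Rabin witness that 1537 is composite.

216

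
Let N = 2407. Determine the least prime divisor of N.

29

2407 is odd.
Digit sum 13, not divisible by 3.
Ends in 7: not divisible by 5.
7: 2407 = 7·343 + 6
11: 2407 = 11·218 + 9
13: 2407 = 13·185 + 2
17: 2407 = 17·141 + 10
19: 2407 = 19·126 + 13
23: 2407 = 23·104 + 15
29: 2407 = 29·83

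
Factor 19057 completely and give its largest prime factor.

59

19057 = 17 · 1121
1121 = 19 · 59
59 is prime.
So 19057 = 17 · 19 · 59; the largest prime factor is 59.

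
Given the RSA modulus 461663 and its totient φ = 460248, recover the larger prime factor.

907

φ(n) = (p−1)(q−1) = n − (p+q) + 1, so p + q = 461663 − 460248 + 1 = 1416.
p and q are the roots of t² − 1416t + 461663 = 0.
Discriminant: 1416² − 4·461663 = 2005056 − 1846652 = 158404; √158404 = 398.
q = (1416 − 398)/2 = 509, p = (1416 + 398)/2 = 907.
Check: 509 · 907 = 461663.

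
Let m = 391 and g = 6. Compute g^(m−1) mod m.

6^1 ≡ 6 (mod 391)
6^2 ≡ 6^2 = 36 ≡ 36 (mod 391)
6^4 ≡ 36^2 = 1296 ≡ 123 (mod 391)
6^8 ≡ 123^2 = 15129 ≡ 271 (mod 391)
6^16 ≡ 271^2 = 73441 ≡ 324 (mod 391)
6^32 ≡ 324^2 = 104976 ≡ 188 (mod 391)
6^64 ≡ 188^2 = 35344 ≡ 154 (mod 391)
6^128 ≡ 154^2 = 23716 ≡ 256 (mod 391)
6^256 ≡ 256^2 = 65536 ≡ 239 (mod 391)
390 = 256 + 128 + 4 + 2 in binary powers of 2.
So 6^390 ≡ 239 · 256 · 123 · 36 ≡ 25 (mod 391).
Since 25 ≠ 1, base 6 is a Fermat witness: 391 is composite.

25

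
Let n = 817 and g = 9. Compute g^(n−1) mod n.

752

9^1 ≡ 9 (mod 817)
9^2 ≡ 9^2 = 81 ≡ 81 (mod 817)
9^4 ≡ 81^2 = 6561 ≡ 25 (mod 817)
9^8 ≡ 25^2 = 625 ≡ 625 (mod 817)
9^16 ≡ 625^2 = 390625 ≡ 99 (mod 817)
9^32 ≡ 99^2 = 9801 ≡ 814 (mod 817)
9^64 ≡ 814^2 = 662596 ≡ 9 (mod 817)
9^128 ≡ 9^2 = 81 ≡ 81 (mod 817)
9^256 ≡ 81^2 = 6561 ≡ 25 (mod 817)
9^512 ≡ 25^2 = 625 ≡ 625 (mod 817)
816 = 512 + 256 + 32 + 16 in binary powers of 2.
So 9^816 ≡ 625 · 25 · 814 · 99 ≡ 752 (mod 817).
Since 752 ≠ 1, base 9 is a Fermat witness: 817 is composite.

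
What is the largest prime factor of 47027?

47027 = 31 · 1517
1517 = 37 · 41
41 is prime.
So 47027 = 31 · 37 · 41; the largest prime factor is 41.

41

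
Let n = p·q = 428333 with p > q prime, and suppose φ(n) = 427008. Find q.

φ(n) = (p−1)(q−1) = n − (p+q) + 1, so p + q = 428333 − 427008 + 1 = 1326.
p and q are the roots of t² − 1326t + 428333 = 0.
Discriminant: 1326² − 4·428333 = 1758276 − 1713332 = 44944; √44944 = 212.
q = (1326 − 212)/2 = 557, p = (1326 + 212)/2 = 769.
Check: 557 · 769 = 428333.

557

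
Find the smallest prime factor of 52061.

52061 is odd.
Digit sum 14, not divisible by 3.
Ends in 1: not divisible by 5.
7: 52061 = 7·7437 + 2
11: 52061 = 11·4732 + 9
13: 52061 = 13·4004 + 9
17: 52061 = 17·3062 + 7
19: 52061 = 19·2740 + 1
23: 52061 = 23·2263 + 12
29: 52061 = 29·1795 + 6
31: 52061 = 31·1679 + 12
37: 52061 = 37·1407 + 2
41: 52061 = 41·1269 + 32
43: 52061 = 43·1210 + 31
47: 52061 = 47·1107 + 32
53: 52061 = 53·982 + 15
59: 52061 = 59·882 + 23
61: 52061 = 61·853 + 28
67: 52061 = 67·777 + 2
71: 52061 = 71·733 + 18
73: 52061 = 73·713 + 12
79: 52061 = 79·659

79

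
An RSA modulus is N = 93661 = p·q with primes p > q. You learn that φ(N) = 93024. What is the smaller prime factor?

229

φ(n) = (p−1)(q−1) = n − (p+q) + 1, so p + q = 93661 − 93024 + 1 = 638.
p and q are the roots of t² − 638t + 93661 = 0.
Discriminant: 638² − 4·93661 = 407044 − 374644 = 32400; √32400 = 180.
q = (638 − 180)/2 = 229, p = (638 + 180)/2 = 409.
Check: 229 · 409 = 93661.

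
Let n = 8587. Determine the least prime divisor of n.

8587 is odd.
Digit sum 28, not divisible by 3.
Ends in 7: not divisible by 5.
7: 8587 = 7·1226 + 5
11: 8587 = 11·780 + 7
13: 8587 = 13·660 + 7
17: 8587 = 17·505 + 2
19: 8587 = 19·451 + 18
23: 8587 = 23·373 + 8
29: 8587 = 29·296 + 3
31: 8587 = 31·277

31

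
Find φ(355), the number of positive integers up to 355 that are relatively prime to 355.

Factor: 355 = 5 · 71.
φ(355) = (5−1) · (71−1) = 4 · 70 = 280.

280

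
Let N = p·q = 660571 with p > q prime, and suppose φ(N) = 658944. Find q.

φ(n) = (p−1)(q−1) = n − (p+q) + 1, so p + q = 660571 − 658944 + 1 = 1628.
p and q are the roots of t² − 1628t + 660571 = 0.
Discriminant: 1628² − 4·660571 = 2650384 − 2642284 = 8100; √8100 = 90.
q = (1628 − 90)/2 = 769, p = (1628 + 90)/2 = 859.
Check: 769 · 859 = 660571.

769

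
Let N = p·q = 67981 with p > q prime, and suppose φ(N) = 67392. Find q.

φ(n) = (p−1)(q−1) = n − (p+q) + 1, so p + q = 67981 − 67392 + 1 = 590.
p and q are the roots of t² − 590t + 67981 = 0.
Discriminant: 590² − 4·67981 = 348100 − 271924 = 76176; √76176 = 276.
q = (590 − 276)/2 = 157, p = (590 + 276)/2 = 433.
Check: 157 · 433 = 67981.

157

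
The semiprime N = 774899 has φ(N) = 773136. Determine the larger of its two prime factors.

937

φ(n) = (p−1)(q−1) = n − (p+q) + 1, so p + q = 774899 − 773136 + 1 = 1764.
p and q are the roots of t² − 1764t + 774899 = 0.
Discriminant: 1764² − 4·774899 = 3111696 − 3099596 = 12100; √12100 = 110.
q = (1764 − 110)/2 = 827, p = (1764 + 110)/2 = 937.
Check: 827 · 937 = 774899.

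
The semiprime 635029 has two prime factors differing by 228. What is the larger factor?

919

Since p = q + 228, we have 635029 = q(q + 228), so q² + 228q − 635029 = 0.
Discriminant: 228² + 4·635029 = 51984 + 2540116 = 2592100; √2592100 = 1610.
q = (−228 + 1610)/2 = 691, and p = q + 228 = 919.
Check: 691 · 919 = 635029.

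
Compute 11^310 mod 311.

1

11^1 ≡ 11 (mod 311)
11^2 ≡ 11^2 = 121 ≡ 121 (mod 311)
11^4 ≡ 121^2 = 14641 ≡ 24 (mod 311)
11^8 ≡ 24^2 = 576 ≡ 265 (mod 311)
11^16 ≡ 265^2 = 70225 ≡ 250 (mod 311)
11^32 ≡ 250^2 = 62500 ≡ 300 (mod 311)
11^64 ≡ 300^2 = 90000 ≡ 121 (mod 311)
11^128 ≡ 121^2 = 14641 ≡ 24 (mod 311)
11^256 ≡ 24^2 = 576 ≡ 265 (mod 311)
310 = 256 + 32 + 16 + 4 + 2 in binary powers of 2.
So 11^310 ≡ 265 · 300 · 250 · 24 · 121 ≡ 1 (mod 311).
Since the result is 1, base 11 gives no evidence that 311 is composite.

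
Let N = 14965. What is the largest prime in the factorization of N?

73

14965 = 5 · 2993
2993 = 41 · 73
73 is prime.
So 14965 = 5 · 41 · 73; the largest prime factor is 73.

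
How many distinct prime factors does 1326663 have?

5

1326663 = 3^2 · 147407
147407 = 13 · 11339
11339 = 17 · 667
667 = 23 · 29
1326663 = 3^2 · 13 · 17 · 23 · 29, which has 5 distinct prime factors.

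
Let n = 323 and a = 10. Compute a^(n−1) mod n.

270

10^1 ≡ 10 (mod 323)
10^2 ≡ 10^2 = 100 ≡ 100 (mod 323)
10^4 ≡ 100^2 = 10000 ≡ 310 (mod 323)
10^8 ≡ 310^2 = 96100 ≡ 169 (mod 323)
10^16 ≡ 169^2 = 28561 ≡ 137 (mod 323)
10^32 ≡ 137^2 = 18769 ≡ 35 (mod 323)
10^64 ≡ 35^2 = 1225 ≡ 256 (mod 323)
10^128 ≡ 256^2 = 65536 ≡ 290 (mod 323)
10^256 ≡ 290^2 = 84100 ≡ 120 (mod 323)
322 = 256 + 64 + 2 in binary powers of 2.
So 10^322 ≡ 120 · 256 · 100 ≡ 270 (mod 323).
Since 270 ≠ 1, base 10 is a Fermat witness: 323 is composite.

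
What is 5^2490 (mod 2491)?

5^1 ≡ 5 (mod 2491)
5^2 ≡ 5^2 = 25 ≡ 25 (mod 2491)
5^4 ≡ 25^2 = 625 ≡ 625 (mod 2491)
5^8 ≡ 625^2 = 390625 ≡ 2029 (mod 2491)
5^16 ≡ 2029^2 = 4116841 ≡ 1709 (mod 2491)
5^32 ≡ 1709^2 = 2920681 ≡ 1229 (mod 2491)
5^64 ≡ 1229^2 = 1510441 ≡ 895 (mod 2491)
5^128 ≡ 895^2 = 801025 ≡ 1414 (mod 2491)
5^256 ≡ 1414^2 = 1999396 ≡ 1614 (mod 2491)
5^512 ≡ 1614^2 = 2604996 ≡ 1901 (mod 2491)
5^1024 ≡ 1901^2 = 3613801 ≡ 1851 (mod 2491)
5^2048 ≡ 1851^2 = 3426201 ≡ 1076 (mod 2491)
2490 = 2048 + 256 + 128 + 32 + 16 + 8 + 2 in binary powers of 2.
So 5^2490 ≡ 1076 · 1614 · 1414 · 1229 · 1709 · 2029 · 25 ≡ 726 (mod 2491).
Since 726 ≠ 1, base 5 is a Fermat witness: 2491 is composite.

726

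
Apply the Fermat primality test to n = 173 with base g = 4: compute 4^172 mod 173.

1

4^1 ≡ 4 (mod 173)
4^2 ≡ 4^2 = 16 ≡ 16 (mod 173)
4^4 ≡ 16^2 = 256 ≡ 83 (mod 173)
4^8 ≡ 83^2 = 6889 ≡ 142 (mod 173)
4^16 ≡ 142^2 = 20164 ≡ 96 (mod 173)
4^32 ≡ 96^2 = 9216 ≡ 47 (mod 173)
4^64 ≡ 47^2 = 2209 ≡ 133 (mod 173)
4^128 ≡ 133^2 = 17689 ≡ 43 (mod 173)
172 = 128 + 32 + 8 + 4 in binary powers of 2.
So 4^172 ≡ 43 · 47 · 142 · 83 ≡ 1 (mod 173).
Since the result is 1, base 4 gives no evidence that 173 is composite.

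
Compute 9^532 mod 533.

165

9^1 ≡ 9 (mod 533)
9^2 ≡ 9^2 = 81 ≡ 81 (mod 533)
9^4 ≡ 81^2 = 6561 ≡ 165 (mod 533)
9^8 ≡ 165^2 = 27225 ≡ 42 (mod 533)
9^16 ≡ 42^2 = 1764 ≡ 165 (mod 533)
9^32 ≡ 165^2 = 27225 ≡ 42 (mod 533)
9^64 ≡ 42^2 = 1764 ≡ 165 (mod 533)
9^128 ≡ 165^2 = 27225 ≡ 42 (mod 533)
9^256 ≡ 42^2 = 1764 ≡ 165 (mod 533)
9^512 ≡ 165^2 = 27225 ≡ 42 (mod 533)
532 = 512 + 16 + 4 in binary powers of 2.
So 9^532 ≡ 42 · 165 · 165 ≡ 165 (mod 533).
Since 165 ≠ 1, base 9 is a Fermat witness: 533 is composite.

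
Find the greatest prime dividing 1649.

97

1649 = 17 · 97
97 is prime.
So 1649 = 17 · 97; the largest prime factor is 97.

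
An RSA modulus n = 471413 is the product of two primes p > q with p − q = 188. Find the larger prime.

Since p = q + 188, we have 471413 = q(q + 188), so q² + 188q − 471413 = 0.
Discriminant: 188² + 4·471413 = 35344 + 1885652 = 1920996; √1920996 = 1386.
q = (−188 + 1386)/2 = 599, and p = q + 188 = 787.
Check: 599 · 787 = 471413.

787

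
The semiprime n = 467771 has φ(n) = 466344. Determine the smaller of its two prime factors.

509

φ(n) = (p−1)(q−1) = n − (p+q) + 1, so p + q = 467771 − 466344 + 1 = 1428.
p and q are the roots of t² − 1428t + 467771 = 0.
Discriminant: 1428² − 4·467771 = 2039184 − 1871084 = 168100; √168100 = 410.
q = (1428 − 410)/2 = 509, p = (1428 + 410)/2 = 919.
Check: 509 · 919 = 467771.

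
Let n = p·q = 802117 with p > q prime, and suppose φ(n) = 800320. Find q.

φ(n) = (p−1)(q−1) = n − (p+q) + 1, so p + q = 802117 − 800320 + 1 = 1798.
p and q are the roots of t² − 1798t + 802117 = 0.
Discriminant: 1798² − 4·802117 = 3232804 − 3208468 = 24336; √24336 = 156.
q = (1798 − 156)/2 = 821, p = (1798 + 156)/2 = 977.
Check: 821 · 977 = 802117.

821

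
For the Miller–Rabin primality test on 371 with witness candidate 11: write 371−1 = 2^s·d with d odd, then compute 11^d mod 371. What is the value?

324

371 − 1 = 370 = 2^1 · 185, so d = 185.
11^1 ≡ 11 (mod 371)
11^2 ≡ 11^2 = 121 ≡ 121 (mod 371)
11^4 ≡ 121^2 = 14641 ≡ 172 (mod 371)
11^8 ≡ 172^2 = 29584 ≡ 275 (mod 371)
11^16 ≡ 275^2 = 75625 ≡ 312 (mod 371)
11^32 ≡ 312^2 = 97344 ≡ 142 (mod 371)
11^64 ≡ 142^2 = 20164 ≡ 130 (mod 371)
11^128 ≡ 130^2 = 16900 ≡ 205 (mod 371)
185 = 128 + 32 + 16 + 8 + 1 in binary powers of 2.
So 11^185 ≡ 205 · 142 · 312 · 275 · 11 ≡ 324 (mod 371).
Squaring chain: 324; never reaches −1, so base 11 is a Miller–Rabin witness that 371 is composite.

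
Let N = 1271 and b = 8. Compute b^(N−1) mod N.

1024

8^1 ≡ 8 (mod 1271)
8^2 ≡ 8^2 = 64 ≡ 64 (mod 1271)
8^4 ≡ 64^2 = 4096 ≡ 283 (mod 1271)
8^8 ≡ 283^2 = 80089 ≡ 16 (mod 1271)
8^16 ≡ 16^2 = 256 ≡ 256 (mod 1271)
8^32 ≡ 256^2 = 65536 ≡ 715 (mod 1271)
8^64 ≡ 715^2 = 511225 ≡ 283 (mod 1271)
8^128 ≡ 283^2 = 80089 ≡ 16 (mod 1271)
8^256 ≡ 16^2 = 256 ≡ 256 (mod 1271)
8^512 ≡ 256^2 = 65536 ≡ 715 (mod 1271)
8^1024 ≡ 715^2 = 511225 ≡ 283 (mod 1271)
1270 = 1024 + 128 + 64 + 32 + 16 + 4 + 2 in binary powers of 2.
So 8^1270 ≡ 283 · 16 · 283 · 715 · 256 · 283 · 64 ≡ 1024 (mod 1271).
Since 1024 ≠ 1, base 8 is a Fermat witness: 1271 is composite.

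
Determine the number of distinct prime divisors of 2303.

2

2303 = 7^2 · 47
2303 = 7^2 · 47, which has 2 distinct prime factors.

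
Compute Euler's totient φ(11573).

11340

Factor: 11573 = 71 · 163.
φ(11573) = (71−1) · (163−1) = 70 · 162 = 11340.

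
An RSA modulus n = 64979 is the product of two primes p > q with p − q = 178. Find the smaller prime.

181

Since p = q + 178, we have 64979 = q(q + 178), so q² + 178q − 64979 = 0.
Discriminant: 178² + 4·64979 = 31684 + 259916 = 291600; √291600 = 540.
q = (−178 + 540)/2 = 181, and p = q + 178 = 359.
Check: 181 · 359 = 64979.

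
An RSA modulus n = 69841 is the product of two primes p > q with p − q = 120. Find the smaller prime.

Since p = q + 120, we have 69841 = q(q + 120), so q² + 120q − 69841 = 0.
Discriminant: 120² + 4·69841 = 14400 + 279364 = 293764; √293764 = 542.
q = (−120 + 542)/2 = 211, and p = q + 120 = 331.
Check: 211 · 331 = 69841.

211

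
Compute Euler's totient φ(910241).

Factor: 910241 = 41 · 149^2.
φ(910241) = (41−1) · 149^1·(149−1) = 40 · 22052 = 882080.

882080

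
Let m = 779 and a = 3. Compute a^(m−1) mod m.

3^1 ≡ 3 (mod 779)
3^2 ≡ 3^2 = 9 ≡ 9 (mod 779)
3^4 ≡ 9^2 = 81 ≡ 81 (mod 779)
3^8 ≡ 81^2 = 6561 ≡ 329 (mod 779)
3^16 ≡ 329^2 = 108241 ≡ 739 (mod 779)
3^32 ≡ 739^2 = 546121 ≡ 42 (mod 779)
3^64 ≡ 42^2 = 1764 ≡ 206 (mod 779)
3^128 ≡ 206^2 = 42436 ≡ 370 (mod 779)
3^256 ≡ 370^2 = 136900 ≡ 575 (mod 779)
3^512 ≡ 575^2 = 330625 ≡ 329 (mod 779)
778 = 512 + 256 + 8 + 2 in binary powers of 2.
So 3^778 ≡ 329 · 575 · 329 · 9 ≡ 214 (mod 779).
Since 214 ≠ 1, base 3 is a Fermat witness: 779 is composite.

214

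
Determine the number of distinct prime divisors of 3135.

3135 = 3 · 1045
1045 = 5 · 209
209 = 11 · 19
3135 = 3 · 5 · 11 · 19, which has 4 distinct prime factors.

4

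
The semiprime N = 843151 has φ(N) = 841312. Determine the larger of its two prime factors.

φ(n) = (p−1)(q−1) = n − (p+q) + 1, so p + q = 843151 − 841312 + 1 = 1840.
p and q are the roots of t² − 1840t + 843151 = 0.
Discriminant: 1840² − 4·843151 = 3385600 − 3372604 = 12996; √12996 = 114.
q = (1840 − 114)/2 = 863, p = (1840 + 114)/2 = 977.
Check: 863 · 977 = 843151.

977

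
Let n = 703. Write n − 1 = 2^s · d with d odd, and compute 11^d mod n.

703 − 1 = 702 = 2^1 · 351, so d = 351.
11^1 ≡ 11 (mod 703)
11^2 ≡ 11^2 = 121 ≡ 121 (mod 703)
11^4 ≡ 121^2 = 14641 ≡ 581 (mod 703)
11^8 ≡ 581^2 = 337561 ≡ 121 (mod 703)
11^16 ≡ 121^2 = 14641 ≡ 581 (mod 703)
11^32 ≡ 581^2 = 337561 ≡ 121 (mod 703)
11^64 ≡ 121^2 = 14641 ≡ 581 (mod 703)
11^128 ≡ 581^2 = 337561 ≡ 121 (mod 703)
11^256 ≡ 121^2 = 14641 ≡ 581 (mod 703)
351 = 256 + 64 + 16 + 8 + 4 + 2 + 1 in binary powers of 2.
So 11^351 ≡ 581 · 581 · 581 · 121 · 581 · 121 · 11 ≡ 628 (mod 703).
Squaring chain: 628; never reaches −1, so base 11 is a Miller–Rabin witness that 703 is composite.

628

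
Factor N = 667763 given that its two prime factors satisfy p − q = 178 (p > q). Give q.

733

Since p = q + 178, we have 667763 = q(q + 178), so q² + 178q − 667763 = 0.
Discriminant: 178² + 4·667763 = 31684 + 2671052 = 2702736; √2702736 = 1644.
q = (−178 + 1644)/2 = 733, and p = q + 178 = 911.
Check: 733 · 911 = 667763.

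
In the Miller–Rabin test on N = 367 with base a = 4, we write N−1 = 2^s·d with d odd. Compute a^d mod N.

1

367 − 1 = 366 = 2^1 · 183, so d = 183.
4^1 ≡ 4 (mod 367)
4^2 ≡ 4^2 = 16 ≡ 16 (mod 367)
4^4 ≡ 16^2 = 256 ≡ 256 (mod 367)
4^8 ≡ 256^2 = 65536 ≡ 210 (mod 367)
4^16 ≡ 210^2 = 44100 ≡ 60 (mod 367)
4^32 ≡ 60^2 = 3600 ≡ 297 (mod 367)
4^64 ≡ 297^2 = 88209 ≡ 129 (mod 367)
4^128 ≡ 129^2 = 16641 ≡ 126 (mod 367)
183 = 128 + 32 + 16 + 4 + 2 + 1 in binary powers of 2.
So 4^183 ≡ 126 · 297 · 60 · 256 · 16 · 4 ≡ 1 (mod 367).
Since 4^d ≡ 1 (mod 367), base 4 does not prove 367 composite.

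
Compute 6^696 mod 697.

6^1 ≡ 6 (mod 697)
6^2 ≡ 6^2 = 36 ≡ 36 (mod 697)
6^4 ≡ 36^2 = 1296 ≡ 599 (mod 697)
6^8 ≡ 599^2 = 358801 ≡ 543 (mod 697)
6^16 ≡ 543^2 = 294849 ≡ 18 (mod 697)
6^32 ≡ 18^2 = 324 ≡ 324 (mod 697)
6^64 ≡ 324^2 = 104976 ≡ 426 (mod 697)
6^128 ≡ 426^2 = 181476 ≡ 256 (mod 697)
6^256 ≡ 256^2 = 65536 ≡ 18 (mod 697)
6^512 ≡ 18^2 = 324 ≡ 324 (mod 697)
696 = 512 + 128 + 32 + 16 + 8 in binary powers of 2.
So 6^696 ≡ 324 · 256 · 324 · 18 · 543 ≡ 305 (mod 697).
Since 305 ≠ 1, base 6 is a Fermat witness: 697 is composite.

305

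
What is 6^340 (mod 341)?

56

6^1 ≡ 6 (mod 341)
6^2 ≡ 6^2 = 36 ≡ 36 (mod 341)
6^4 ≡ 36^2 = 1296 ≡ 273 (mod 341)
6^8 ≡ 273^2 = 74529 ≡ 191 (mod 341)
6^16 ≡ 191^2 = 36481 ≡ 335 (mod 341)
6^32 ≡ 335^2 = 112225 ≡ 36 (mod 341)
6^64 ≡ 36^2 = 1296 ≡ 273 (mod 341)
6^128 ≡ 273^2 = 74529 ≡ 191 (mod 341)
6^256 ≡ 191^2 = 36481 ≡ 335 (mod 341)
340 = 256 + 64 + 16 + 4 in binary powers of 2.
So 6^340 ≡ 335 · 273 · 335 · 273 ≡ 56 (mod 341).
Since 56 ≠ 1, base 6 is a Fermat witness: 341 is composite.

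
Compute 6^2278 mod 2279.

6^1 ≡ 6 (mod 2279)
6^2 ≡ 6^2 = 36 ≡ 36 (mod 2279)
6^4 ≡ 36^2 = 1296 ≡ 1296 (mod 2279)
6^8 ≡ 1296^2 = 1679616 ≡ 2272 (mod 2279)
6^16 ≡ 2272^2 = 5161984 ≡ 49 (mod 2279)
6^32 ≡ 49^2 = 2401 ≡ 122 (mod 2279)
6^64 ≡ 122^2 = 14884 ≡ 1210 (mod 2279)
6^128 ≡ 1210^2 = 1464100 ≡ 982 (mod 2279)
6^256 ≡ 982^2 = 964324 ≡ 307 (mod 2279)
6^512 ≡ 307^2 = 94249 ≡ 810 (mod 2279)
6^1024 ≡ 810^2 = 656100 ≡ 2027 (mod 2279)
6^2048 ≡ 2027^2 = 4108729 ≡ 1971 (mod 2279)
2278 = 2048 + 128 + 64 + 32 + 4 + 2 in binary powers of 2.
So 6^2278 ≡ 1971 · 982 · 1210 · 122 · 1296 · 36 ≡ 49 (mod 2279).
Since 49 ≠ 1, base 6 is a Fermat witness: 2279 is composite.

49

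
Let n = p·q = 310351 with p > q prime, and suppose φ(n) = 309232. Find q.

503

φ(n) = (p−1)(q−1) = n − (p+q) + 1, so p + q = 310351 − 309232 + 1 = 1120.
p and q are the roots of t² − 1120t + 310351 = 0.
Discriminant: 1120² − 4·310351 = 1254400 − 1241404 = 12996; √12996 = 114.
q = (1120 − 114)/2 = 503, p = (1120 + 114)/2 = 617.
Check: 503 · 617 = 310351.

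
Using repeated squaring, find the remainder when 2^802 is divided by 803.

367

2^1 ≡ 2 (mod 803)
2^2 ≡ 2^2 = 4 ≡ 4 (mod 803)
2^4 ≡ 4^2 = 16 ≡ 16 (mod 803)
2^8 ≡ 16^2 = 256 ≡ 256 (mod 803)
2^16 ≡ 256^2 = 65536 ≡ 493 (mod 803)
2^32 ≡ 493^2 = 243049 ≡ 543 (mod 803)
2^64 ≡ 543^2 = 294849 ≡ 148 (mod 803)
2^128 ≡ 148^2 = 21904 ≡ 223 (mod 803)
2^256 ≡ 223^2 = 49729 ≡ 746 (mod 803)
2^512 ≡ 746^2 = 556516 ≡ 37 (mod 803)
802 = 512 + 256 + 32 + 2 in binary powers of 2.
So 2^802 ≡ 37 · 746 · 543 · 4 ≡ 367 (mod 803).
Since 367 ≠ 1, base 2 is a Fermat witness: 803 is composite.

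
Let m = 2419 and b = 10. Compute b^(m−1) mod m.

10^1 ≡ 10 (mod 2419)
10^2 ≡ 10^2 = 100 ≡ 100 (mod 2419)
10^4 ≡ 100^2 = 10000 ≡ 324 (mod 2419)
10^8 ≡ 324^2 = 104976 ≡ 959 (mod 2419)
10^16 ≡ 959^2 = 919681 ≡ 461 (mod 2419)
10^32 ≡ 461^2 = 212521 ≡ 2068 (mod 2419)
10^64 ≡ 2068^2 = 4276624 ≡ 2251 (mod 2419)
10^128 ≡ 2251^2 = 5067001 ≡ 1615 (mod 2419)
10^256 ≡ 1615^2 = 2608225 ≡ 543 (mod 2419)
10^512 ≡ 543^2 = 294849 ≡ 2150 (mod 2419)
10^1024 ≡ 2150^2 = 4622500 ≡ 2210 (mod 2419)
10^2048 ≡ 2210^2 = 4884100 ≡ 139 (mod 2419)
2418 = 2048 + 256 + 64 + 32 + 16 + 2 in binary powers of 2.
So 10^2418 ≡ 139 · 543 · 2251 · 2068 · 461 · 100 ≡ 1697 (mod 2419).
Since 1697 ≠ 1, base 10 is a Fermat witness: 2419 is composite.

1697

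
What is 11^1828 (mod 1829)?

11^1 ≡ 11 (mod 1829)
11^2 ≡ 11^2 = 121 ≡ 121 (mod 1829)
11^4 ≡ 121^2 = 14641 ≡ 9 (mod 1829)
11^8 ≡ 9^2 = 81 ≡ 81 (mod 1829)
11^16 ≡ 81^2 = 6561 ≡ 1074 (mod 1829)
11^32 ≡ 1074^2 = 1153476 ≡ 1206 (mod 1829)
11^64 ≡ 1206^2 = 1454436 ≡ 381 (mod 1829)
11^128 ≡ 381^2 = 145161 ≡ 670 (mod 1829)
11^256 ≡ 670^2 = 448900 ≡ 795 (mod 1829)
11^512 ≡ 795^2 = 632025 ≡ 1020 (mod 1829)
11^1024 ≡ 1020^2 = 1040400 ≡ 1528 (mod 1829)
1828 = 1024 + 512 + 256 + 32 + 4 in binary powers of 2.
So 11^1828 ≡ 1528 · 1020 · 795 · 1206 · 9 ≡ 1405 (mod 1829).
Since 1405 ≠ 1, base 11 is a Fermat witness: 1829 is composite.

1405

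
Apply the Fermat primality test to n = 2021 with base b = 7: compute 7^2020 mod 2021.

294

7^1 ≡ 7 (mod 2021)
7^2 ≡ 7^2 = 49 ≡ 49 (mod 2021)
7^4 ≡ 49^2 = 2401 ≡ 380 (mod 2021)
7^8 ≡ 380^2 = 144400 ≡ 909 (mod 2021)
7^16 ≡ 909^2 = 826281 ≡ 1713 (mod 2021)
7^32 ≡ 1713^2 = 2934369 ≡ 1898 (mod 2021)
7^64 ≡ 1898^2 = 3602404 ≡ 982 (mod 2021)
7^128 ≡ 982^2 = 964324 ≡ 307 (mod 2021)
7^256 ≡ 307^2 = 94249 ≡ 1283 (mod 2021)
7^512 ≡ 1283^2 = 1646089 ≡ 995 (mod 2021)
7^1024 ≡ 995^2 = 990025 ≡ 1756 (mod 2021)
2020 = 1024 + 512 + 256 + 128 + 64 + 32 + 4 in binary powers of 2.
So 7^2020 ≡ 1756 · 995 · 1283 · 307 · 982 · 1898 · 380 ≡ 294 (mod 2021).
Since 294 ≠ 1, base 7 is a Fermat witness: 2021 is composite.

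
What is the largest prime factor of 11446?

11446 = 2 · 5723
5723 = 59 · 97
97 is prime.
So 11446 = 2 · 59 · 97; the largest prime factor is 97.

97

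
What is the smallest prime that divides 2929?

29

2929 is odd.
Digit sum 22, not divisible by 3.
Ends in 9: not divisible by 5.
7: 2929 = 7·418 + 3
11: 2929 = 11·266 + 3
13: 2929 = 13·225 + 4
17: 2929 = 17·172 + 5
19: 2929 = 19·154 + 3
23: 2929 = 23·127 + 8
29: 2929 = 29·101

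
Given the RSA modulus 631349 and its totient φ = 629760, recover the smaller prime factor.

φ(n) = (p−1)(q−1) = n − (p+q) + 1, so p + q = 631349 − 629760 + 1 = 1590.
p and q are the roots of t² − 1590t + 631349 = 0.
Discriminant: 1590² − 4·631349 = 2528100 − 2525396 = 2704; √2704 = 52.
q = (1590 − 52)/2 = 769, p = (1590 + 52)/2 = 821.
Check: 769 · 821 = 631349.

769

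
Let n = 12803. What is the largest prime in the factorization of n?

12803 = 7 · 1829
1829 = 31 · 59
59 is prime.
So 12803 = 7 · 31 · 59; the largest prime factor is 59.

59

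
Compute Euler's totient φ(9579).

Factor: 9579 = 3 · 31 · 103.
φ(9579) = (3−1) · (31−1) · (103−1) = 2 · 30 · 102 = 6120.

6120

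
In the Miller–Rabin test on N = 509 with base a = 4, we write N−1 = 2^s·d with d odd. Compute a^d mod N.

509 − 1 = 508 = 2^2 · 127, so d = 127.
4^1 ≡ 4 (mod 509)
4^2 ≡ 4^2 = 16 ≡ 16 (mod 509)
4^4 ≡ 16^2 = 256 ≡ 256 (mod 509)
4^8 ≡ 256^2 = 65536 ≡ 384 (mod 509)
4^16 ≡ 384^2 = 147456 ≡ 355 (mod 509)
4^32 ≡ 355^2 = 126025 ≡ 302 (mod 509)
4^64 ≡ 302^2 = 91204 ≡ 93 (mod 509)
127 = 64 + 32 + 16 + 8 + 4 + 2 + 1 in binary powers of 2.
So 4^127 ≡ 93 · 302 · 355 · 384 · 256 · 16 · 4 ≡ 508 (mod 509).
Since 4^d ≡ 508 (mod 509), base 4 does not prove 509 composite.

508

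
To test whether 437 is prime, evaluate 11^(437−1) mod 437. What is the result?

11^1 ≡ 11 (mod 437)
11^2 ≡ 11^2 = 121 ≡ 121 (mod 437)
11^4 ≡ 121^2 = 14641 ≡ 220 (mod 437)
11^8 ≡ 220^2 = 48400 ≡ 330 (mod 437)
11^16 ≡ 330^2 = 108900 ≡ 87 (mod 437)
11^32 ≡ 87^2 = 7569 ≡ 140 (mod 437)
11^64 ≡ 140^2 = 19600 ≡ 372 (mod 437)
11^128 ≡ 372^2 = 138384 ≡ 292 (mod 437)
11^256 ≡ 292^2 = 85264 ≡ 49 (mod 437)
436 = 256 + 128 + 32 + 16 + 4 in binary powers of 2.
So 11^436 ≡ 49 · 292 · 140 · 87 · 220 ≡ 315 (mod 437).
Since 315 ≠ 1, base 11 is a Fermat witness: 437 is composite.

315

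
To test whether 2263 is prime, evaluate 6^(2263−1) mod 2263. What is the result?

6^1 ≡ 6 (mod 2263)
6^2 ≡ 6^2 = 36 ≡ 36 (mod 2263)
6^4 ≡ 36^2 = 1296 ≡ 1296 (mod 2263)
6^8 ≡ 1296^2 = 1679616 ≡ 470 (mod 2263)
6^16 ≡ 470^2 = 220900 ≡ 1389 (mod 2263)
6^32 ≡ 1389^2 = 1929321 ≡ 1245 (mod 2263)
6^64 ≡ 1245^2 = 1550025 ≡ 2133 (mod 2263)
6^128 ≡ 2133^2 = 4549689 ≡ 1059 (mod 2263)
6^256 ≡ 1059^2 = 1121481 ≡ 1296 (mod 2263)
6^512 ≡ 1296^2 = 1679616 ≡ 470 (mod 2263)
6^1024 ≡ 470^2 = 220900 ≡ 1389 (mod 2263)
6^2048 ≡ 1389^2 = 1929321 ≡ 1245 (mod 2263)
2262 = 2048 + 128 + 64 + 16 + 4 + 2 in binary powers of 2.
So 6^2262 ≡ 1245 · 1059 · 2133 · 1389 · 1296 · 36 ≡ 2109 (mod 2263).
Since 2109 ≠ 1, base 6 is a Fermat witness: 2263 is composite.

2109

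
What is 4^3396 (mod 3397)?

4^1 ≡ 4 (mod 3397)
4^2 ≡ 4^2 = 16 ≡ 16 (mod 3397)
4^4 ≡ 16^2 = 256 ≡ 256 (mod 3397)
4^8 ≡ 256^2 = 65536 ≡ 993 (mod 3397)
4^16 ≡ 993^2 = 986049 ≡ 919 (mod 3397)
4^32 ≡ 919^2 = 844561 ≡ 2105 (mod 3397)
4^64 ≡ 2105^2 = 4431025 ≡ 1337 (mod 3397)
4^128 ≡ 1337^2 = 1787569 ≡ 747 (mod 3397)
4^256 ≡ 747^2 = 558009 ≡ 901 (mod 3397)
4^512 ≡ 901^2 = 811801 ≡ 3315 (mod 3397)
4^1024 ≡ 3315^2 = 10989225 ≡ 3327 (mod 3397)
4^2048 ≡ 3327^2 = 11068929 ≡ 1503 (mod 3397)
3396 = 2048 + 1024 + 256 + 64 + 4 in binary powers of 2.
So 4^3396 ≡ 1503 · 3327 · 901 · 1337 · 256 ≡ 2197 (mod 3397).
Since 2197 ≠ 1, base 4 is a Fermat witness: 3397 is composite.

2197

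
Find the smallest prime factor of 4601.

4601 is odd.
Digit sum 11, not divisible by 3.
Ends in 1: not divisible by 5.
7: 4601 = 7·657 + 2
11: 4601 = 11·418 + 3
13: 4601 = 13·353 + 12
17: 4601 = 17·270 + 11
19: 4601 = 19·242 + 3
23: 4601 = 23·200 + 1
29: 4601 = 29·158 + 19
31: 4601 = 31·148 + 13
37: 4601 = 37·124 + 13
41: 4601 = 41·112 + 9
43: 4601 = 43·107

43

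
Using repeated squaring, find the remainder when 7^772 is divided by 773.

7^1 ≡ 7 (mod 773)
7^2 ≡ 7^2 = 49 ≡ 49 (mod 773)
7^4 ≡ 49^2 = 2401 ≡ 82 (mod 773)
7^8 ≡ 82^2 = 6724 ≡ 540 (mod 773)
7^16 ≡ 540^2 = 291600 ≡ 179 (mod 773)
7^32 ≡ 179^2 = 32041 ≡ 348 (mod 773)
7^64 ≡ 348^2 = 121104 ≡ 516 (mod 773)
7^128 ≡ 516^2 = 266256 ≡ 344 (mod 773)
7^256 ≡ 344^2 = 118336 ≡ 67 (mod 773)
7^512 ≡ 67^2 = 4489 ≡ 624 (mod 773)
772 = 512 + 256 + 4 in binary powers of 2.
So 7^772 ≡ 624 · 67 · 82 ≡ 1 (mod 773).
Since the result is 1, base 7 gives no evidence that 773 is composite.

1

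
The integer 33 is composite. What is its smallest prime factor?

3

33 is odd.
Digit sum 6, divisible by 3.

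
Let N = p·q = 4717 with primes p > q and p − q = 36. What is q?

Since p = q + 36, we have 4717 = q(q + 36), so q² + 36q − 4717 = 0.
Discriminant: 36² + 4·4717 = 1296 + 18868 = 20164; √20164 = 142.
q = (−36 + 142)/2 = 53, and p = q + 36 = 89.
Check: 53 · 89 = 4717.

53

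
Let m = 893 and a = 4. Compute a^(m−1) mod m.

4^1 ≡ 4 (mod 893)
4^2 ≡ 4^2 = 16 ≡ 16 (mod 893)
4^4 ≡ 16^2 = 256 ≡ 256 (mod 893)
4^8 ≡ 256^2 = 65536 ≡ 347 (mod 893)
4^16 ≡ 347^2 = 120409 ≡ 747 (mod 893)
4^32 ≡ 747^2 = 558009 ≡ 777 (mod 893)
4^64 ≡ 777^2 = 603729 ≡ 61 (mod 893)
4^128 ≡ 61^2 = 3721 ≡ 149 (mod 893)
4^256 ≡ 149^2 = 22201 ≡ 769 (mod 893)
4^512 ≡ 769^2 = 591361 ≡ 195 (mod 893)
892 = 512 + 256 + 64 + 32 + 16 + 8 + 4 in binary powers of 2.
So 4^892 ≡ 195 · 769 · 61 · 777 · 747 · 347 · 256 ≡ 61 (mod 893).
Since 61 ≠ 1, base 4 is a Fermat witness: 893 is composite.

61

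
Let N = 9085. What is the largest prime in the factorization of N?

79

9085 = 5 · 1817
1817 = 23 · 79
79 is prime.
So 9085 = 5 · 23 · 79; the largest prime factor is 79.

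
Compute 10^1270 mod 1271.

780

10^1 ≡ 10 (mod 1271)
10^2 ≡ 10^2 = 100 ≡ 100 (mod 1271)
10^4 ≡ 100^2 = 10000 ≡ 1103 (mod 1271)
10^8 ≡ 1103^2 = 1216609 ≡ 262 (mod 1271)
10^16 ≡ 262^2 = 68644 ≡ 10 (mod 1271)
10^32 ≡ 10^2 = 100 ≡ 100 (mod 1271)
10^64 ≡ 100^2 = 10000 ≡ 1103 (mod 1271)
10^128 ≡ 1103^2 = 1216609 ≡ 262 (mod 1271)
10^256 ≡ 262^2 = 68644 ≡ 10 (mod 1271)
10^512 ≡ 10^2 = 100 ≡ 100 (mod 1271)
10^1024 ≡ 100^2 = 10000 ≡ 1103 (mod 1271)
1270 = 1024 + 128 + 64 + 32 + 16 + 4 + 2 in binary powers of 2.
So 10^1270 ≡ 1103 · 262 · 1103 · 100 · 10 · 1103 · 100 ≡ 780 (mod 1271).
Since 780 ≠ 1, base 10 is a Fermat witness: 1271 is composite.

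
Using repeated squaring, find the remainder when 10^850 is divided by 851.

380

10^1 ≡ 10 (mod 851)
10^2 ≡ 10^2 = 100 ≡ 100 (mod 851)
10^4 ≡ 100^2 = 10000 ≡ 639 (mod 851)
10^8 ≡ 639^2 = 408321 ≡ 692 (mod 851)
10^16 ≡ 692^2 = 478864 ≡ 602 (mod 851)
10^32 ≡ 602^2 = 362404 ≡ 729 (mod 851)
10^64 ≡ 729^2 = 531441 ≡ 417 (mod 851)
10^128 ≡ 417^2 = 173889 ≡ 285 (mod 851)
10^256 ≡ 285^2 = 81225 ≡ 380 (mod 851)
10^512 ≡ 380^2 = 144400 ≡ 581 (mod 851)
850 = 512 + 256 + 64 + 16 + 2 in binary powers of 2.
So 10^850 ≡ 581 · 380 · 417 · 602 · 100 ≡ 380 (mod 851).
Since 380 ≠ 1, base 10 is a Fermat witness: 851 is composite.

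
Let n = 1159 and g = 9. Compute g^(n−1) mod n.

790

9^1 ≡ 9 (mod 1159)
9^2 ≡ 9^2 = 81 ≡ 81 (mod 1159)
9^4 ≡ 81^2 = 6561 ≡ 766 (mod 1159)
9^8 ≡ 766^2 = 586756 ≡ 302 (mod 1159)
9^16 ≡ 302^2 = 91204 ≡ 802 (mod 1159)
9^32 ≡ 802^2 = 643204 ≡ 1118 (mod 1159)
9^64 ≡ 1118^2 = 1249924 ≡ 522 (mod 1159)
9^128 ≡ 522^2 = 272484 ≡ 119 (mod 1159)
9^256 ≡ 119^2 = 14161 ≡ 253 (mod 1159)
9^512 ≡ 253^2 = 64009 ≡ 264 (mod 1159)
9^1024 ≡ 264^2 = 69696 ≡ 156 (mod 1159)
1158 = 1024 + 128 + 4 + 2 in binary powers of 2.
So 9^1158 ≡ 156 · 119 · 766 · 81 ≡ 790 (mod 1159).
Since 790 ≠ 1, base 9 is a Fermat witness: 1159 is composite.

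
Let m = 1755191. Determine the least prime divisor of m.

1755191 is odd.
Digit sum 29, not divisible by 3.
Ends in 1: not divisible by 5.
7: 1755191 = 7·250741 + 4
11: 1755191 = 11·159562 + 9
13: 1755191 = 13·135014 + 9
17: 1755191 = 17·103246 + 9
19: 1755191 = 19·92378 + 9
23: 1755191 = 23·76312 + 15
29: 1755191 = 29·60523 + 24
31: 1755191 = 31·56619 + 2
37: 1755191 = 37·47437 + 22
41: 1755191 = 41·42809 + 22
43: 1755191 = 43·40818 + 17
47: 1755191 = 47·37344 + 23
53: 1755191 = 53·33116 + 43
59: 1755191 = 59·29749

59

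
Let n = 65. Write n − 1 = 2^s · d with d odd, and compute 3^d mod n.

3

65 − 1 = 64 = 2^6 · 1, so d = 1.
3^1 ≡ 3 (mod 65)
1 = 1 in binary powers of 2.
So 3^1 ≡ 3 ≡ 3 (mod 65).
Squaring chain: 3 → 9 → 16 → 61 → 16 → 61; never reaches −1, so base 3 is a Miller–Rabin witness that 65 is composite.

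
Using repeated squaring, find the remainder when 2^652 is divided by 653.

2^1 ≡ 2 (mod 653)
2^2 ≡ 2^2 = 4 ≡ 4 (mod 653)
2^4 ≡ 4^2 = 16 ≡ 16 (mod 653)
2^8 ≡ 16^2 = 256 ≡ 256 (mod 653)
2^16 ≡ 256^2 = 65536 ≡ 236 (mod 653)
2^32 ≡ 236^2 = 55696 ≡ 191 (mod 653)
2^64 ≡ 191^2 = 36481 ≡ 566 (mod 653)
2^128 ≡ 566^2 = 320356 ≡ 386 (mod 653)
2^256 ≡ 386^2 = 148996 ≡ 112 (mod 653)
2^512 ≡ 112^2 = 12544 ≡ 137 (mod 653)
652 = 512 + 128 + 8 + 4 in binary powers of 2.
So 2^652 ≡ 137 · 386 · 256 · 16 ≡ 1 (mod 653).
Since the result is 1, base 2 gives no evidence that 653 is composite.

1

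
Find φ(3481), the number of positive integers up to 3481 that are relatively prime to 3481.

Factor: 3481 = 59^2.
φ(3481) = 59^1·(59−1) = 3422.

3422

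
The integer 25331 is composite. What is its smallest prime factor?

25331 is odd.
Digit sum 14, not divisible by 3.
Ends in 1: not divisible by 5.
7: 25331 = 7·3618 + 5
11: 25331 = 11·2302 + 9
13: 25331 = 13·1948 + 7
17: 25331 = 17·1490 + 1
19: 25331 = 19·1333 + 4
23: 25331 = 23·1101 + 8
29: 25331 = 29·873 + 14
31: 25331 = 31·817 + 4
37: 25331 = 37·684 + 23
41: 25331 = 41·617 + 34
43: 25331 = 43·589 + 4
47: 25331 = 47·538 + 45
53: 25331 = 53·477 + 50
59: 25331 = 59·429 + 20
61: 25331 = 61·415 + 16
67: 25331 = 67·378 + 5
71: 25331 = 71·356 + 55
73: 25331 = 73·347

73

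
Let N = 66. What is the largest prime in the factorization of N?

66 = 2 · 33
33 = 3 · 11
11 is prime.
So 66 = 2 · 3 · 11; the largest prime factor is 11.

11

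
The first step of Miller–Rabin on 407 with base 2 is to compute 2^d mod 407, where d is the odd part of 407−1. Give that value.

338

407 − 1 = 406 = 2^1 · 203, so d = 203.
2^1 ≡ 2 (mod 407)
2^2 ≡ 2^2 = 4 ≡ 4 (mod 407)
2^4 ≡ 4^2 = 16 ≡ 16 (mod 407)
2^8 ≡ 16^2 = 256 ≡ 256 (mod 407)
2^16 ≡ 256^2 = 65536 ≡ 9 (mod 407)
2^32 ≡ 9^2 = 81 ≡ 81 (mod 407)
2^64 ≡ 81^2 = 6561 ≡ 49 (mod 407)
2^128 ≡ 49^2 = 2401 ≡ 366 (mod 407)
203 = 128 + 64 + 8 + 2 + 1 in binary powers of 2.
So 2^203 ≡ 366 · 49 · 256 · 4 · 2 ≡ 338 (mod 407).
Squaring chain: 338; never reaches −1, so base 2 is a Miller–Rabin witness that 407 is composite.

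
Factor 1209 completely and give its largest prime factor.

1209 = 3 · 403
403 = 13 · 31
31 is prime.
So 1209 = 3 · 13 · 31; the largest prime factor is 31.

31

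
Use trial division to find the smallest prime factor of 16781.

97

16781 is odd.
Digit sum 23, not divisible by 3.
Ends in 1: not divisible by 5.
7: 16781 = 7·2397 + 2
11: 16781 = 11·1525 + 6
13: 16781 = 13·1290 + 11
17: 16781 = 17·987 + 2
19: 16781 = 19·883 + 4
23: 16781 = 23·729 + 14
29: 16781 = 29·578 + 19
31: 16781 = 31·541 + 10
37: 16781 = 37·453 + 20
41: 16781 = 41·409 + 12
43: 16781 = 43·390 + 11
47: 16781 = 47·357 + 2
53: 16781 = 53·316 + 33
59: 16781 = 59·284 + 25
61: 16781 = 61·275 + 6
67: 16781 = 67·250 + 31
71: 16781 = 71·236 + 25
73: 16781 = 73·229 + 64
79: 16781 = 79·212 + 33
83: 16781 = 83·202 + 15
89: 16781 = 89·188 + 49
97: 16781 = 97·173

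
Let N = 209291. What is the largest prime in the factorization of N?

73

209291 = 47 · 4453
4453 = 61 · 73
73 is prime.
So 209291 = 47 · 61 · 73; the largest prime factor is 73.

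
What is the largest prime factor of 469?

469 = 7 · 67
67 is prime.
So 469 = 7 · 67; the largest prime factor is 67.

67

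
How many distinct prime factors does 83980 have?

5

83980 = 2^2 · 20995
20995 = 5 · 4199
4199 = 13 · 323
323 = 17 · 19
83980 = 2^2 · 5 · 13 · 17 · 19, which has 5 distinct prime factors.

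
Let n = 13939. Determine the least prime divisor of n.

13939 is odd.
Digit sum 25, not divisible by 3.
Ends in 9: not divisible by 5.
7: 13939 = 7·1991 + 2
11: 13939 = 11·1267 + 2
13: 13939 = 13·1072 + 3
17: 13939 = 17·819 + 16
19: 13939 = 19·733 + 12
23: 13939 = 23·606 + 1
29: 13939 = 29·480 + 19
31: 13939 = 31·449 + 20
37: 13939 = 37·376 + 27
41: 13939 = 41·339 + 40
43: 13939 = 43·324 + 7
47: 13939 = 47·296 + 27
53: 13939 = 53·263

53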